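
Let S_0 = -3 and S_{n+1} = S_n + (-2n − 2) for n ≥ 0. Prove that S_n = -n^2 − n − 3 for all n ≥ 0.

Base case: S_0 = -3, and -0^2 − 0 − 3 = -3.
Assume S_j = -j^2 − j − 3.
Then S_{j+1} = S_j + (-2j − 2) = (-j^2 − j − 3) + (-2j − 2) = -j^2 − 3j − 5,
and -(j+1)^2 − (j+1) − 3 = -j^2 − 3j − 5.
This completes the inductive step, so S_n = -n^2 − n − 3 for all n ≥ 0.

S_n = -n^2 − n − 3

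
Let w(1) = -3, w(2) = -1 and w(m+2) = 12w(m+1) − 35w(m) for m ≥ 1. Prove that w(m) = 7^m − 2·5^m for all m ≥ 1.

Base cases: w(1) = -3 and 7^1 − 2·5^1 = -3; w(2) = -1 and 7^2 − 2·5^2 = -1.
Assume w(j) = 7^j − 2·5^j for all 1 ≤ j ≤ r, where r ≥ 2.
Then w(r+1) = 12w(r) − 35w(r−1) = 12·(7^r − 2·5^r) − 35·(7^{r−1} − 2·5^{r−1}) = (12·7 − 35)7^{r−1} − 2·(12·5 − 35)5^{r−1} = 49·7^{r−1} − 50·5^{r−1} = 7^{r+1} − 2·5^{r+1}.
This completes the inductive step, so w(m) = 7^m − 2·5^m for all m ≥ 1.

w(m) = 7^m − 2·5^m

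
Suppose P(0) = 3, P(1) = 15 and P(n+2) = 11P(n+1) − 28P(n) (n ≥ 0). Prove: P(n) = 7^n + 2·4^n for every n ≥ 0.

Base cases: P(0) = 3 and 7^0 + 2·4^0 = 3; P(1) = 15 and 7^1 + 2·4^1 = 15.
Assume P(j) = 7^j + 2·4^j for all 0 ≤ j ≤ r, where r ≥ 1.
Then P(r+1) = 11P(r) − 28P(r−1) = 11·(7^r + 2·4^r) − 28·(7^{r−1} + 2·4^{r−1}) = (11·7 − 28)7^{r−1} + 2·(11·4 − 28)4^{r−1} = 49·7^{r−1} + 32·4^{r−1} = 7^{r+1} + 2·4^{r+1}.
So the formula holds for r+1, and by strong induction P(n) = 7^n + 2·4^n for all n ≥ 0.

P(n) = 7^n + 2·4^n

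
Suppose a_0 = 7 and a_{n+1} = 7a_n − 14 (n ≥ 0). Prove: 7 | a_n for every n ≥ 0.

Base case: a_0 = 7 = 7·1, so 7 | a_0.
Assume 7 | a_m, so a_m = 7t for some integer t.
Then a_{m+1} = 7a_m − 14 = 7·(7t) − 14 = 7(7t − 2), so 7 | a_{m+1}.
This completes the inductive step, so 7 | a_n for all n ≥ 0.

7 | a_n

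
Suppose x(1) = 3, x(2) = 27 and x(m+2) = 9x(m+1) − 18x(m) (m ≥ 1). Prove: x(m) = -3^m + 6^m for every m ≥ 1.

Base cases: x(1) = 3 and -3^1 + 6^1 = 3; x(2) = 27 and -3^2 + 6^2 = 27.
Assume x(j) = -3^j + 6^j for all 1 ≤ j ≤ k, where k ≥ 2.
Then x(k+1) = 9x(k) − 18x(k−1) = 9·(-3^k + 6^k) − 18·(-3^{k−1} + 6^{k−1}) = -(9·3 − 18)3^{k−1} + (9·6 − 18)6^{k−1} = -9·3^{k−1} + 36·6^{k−1} = -3^{k+1} + 6^{k+1}.
This completes the inductive step, so x(m) = -3^m + 6^m for all m ≥ 1.

x(m) = -3^m + 6^m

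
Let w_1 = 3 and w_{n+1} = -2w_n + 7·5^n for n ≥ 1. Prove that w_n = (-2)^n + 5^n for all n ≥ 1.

Base case: w_1 = 3, and (-2)^1 + 5^1 = -2 + 5 = 3.
Assume w_m = (-2)^m + 5^m for some m ≥ 1.
Then w_{m+1} = -2w_m + 7·5^m = -2·((-2)^m + 5^m) + 7·5^m = (-2)^{m+1} − 2·5^m + 7·5^m = (-2)^{m+1} + 5·5^m = (-2)^{m+1} + 5^{m+1}.
By induction, w_n = (-2)^n + 5^n for all n ≥ 1.

w_n = (-2)^n + 5^n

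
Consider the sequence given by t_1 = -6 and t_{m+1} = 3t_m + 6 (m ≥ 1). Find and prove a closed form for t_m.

Claim: t_m = -3^m − 3.

Base case: t_1 = -6, and -3^1 − 3 = -3 − 3 = -6.
Assume t_r = -3^r − 3 for some r ≥ 1.
Then t_{r+1} = 3t_r + 6 = 3·(-3^r − 3) + 6 = -3^{r+1} − 9 + 6 = -3^{r+1} − 3.
By induction, t_m = -3^m − 3 for all m ≥ 1.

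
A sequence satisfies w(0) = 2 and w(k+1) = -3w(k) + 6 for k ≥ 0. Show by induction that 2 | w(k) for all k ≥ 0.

Base case: w(0) = 2 = 2·1, so 2 | w(0).
Assume 2 | w(j), so w(j) = 2t for some integer t.
Then w(j+1) = -3w(j) + 6 = -3·(2t) + 6 = 2(-3t + 3), so 2 | w(j+1).
By induction, 2 | w(k) for all k ≥ 0.

2 | w(k)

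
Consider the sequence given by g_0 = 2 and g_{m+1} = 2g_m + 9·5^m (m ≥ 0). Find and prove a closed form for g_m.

Claim: g_m = -2^m + 3·5^m.

Base case: g_0 = 2, and -2^0 + 3·5^0 = -1 + 3 = 2.
Assume g_r = -2^r + 3·5^r for some r ≥ 0.
Then g_{r+1} = 2g_r + 9·5^r = 2·(-2^r + 3·5^r) + 9·5^r = -2^{r+1} + 6·5^r + 9·5^r = -2^{r+1} + 15·5^r = -2^{r+1} + 3·5^{r+1}.
This completes the inductive step, so g_m = -2^m + 3·5^m for all m ≥ 0.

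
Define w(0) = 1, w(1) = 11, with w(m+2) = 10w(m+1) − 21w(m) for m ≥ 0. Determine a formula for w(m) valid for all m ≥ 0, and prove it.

Claim: w(m) = -3^m + 2·7^m.

Base cases: w(0) = 1 and -3^0 + 2·7^0 = 1; w(1) = 11 and -3^1 + 2·7^1 = 11.
Assume w(j) = -3^j + 2·7^j for all 0 ≤ j ≤ r, where r ≥ 1.
Then w(r+1) = 10w(r) − 21w(r−1) = 10·(-3^r + 2·7^r) − 21·(-3^{r−1} + 2·7^{r−1}) = -(10·3 − 21)3^{r−1} + 2·(10·7 − 21)7^{r−1} = -9·3^{r−1} + 98·7^{r−1} = -3^{r+1} + 2·7^{r+1}.
By strong induction, w(m) = -3^m + 2·7^m for all m ≥ 0.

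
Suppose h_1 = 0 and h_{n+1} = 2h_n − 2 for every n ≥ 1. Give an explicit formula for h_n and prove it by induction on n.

Claim: h_n = -2^n + 2.

Base case: h_1 = 0, and -2^1 + 2 = -2 + 2 = 0.
Assume h_m = -2^m + 2 for some m ≥ 1.
Then h_{m+1} = 2h_m − 2 = 2·(-2^m + 2) − 2 = -2^{m+1} + 4 − 2 = -2^{m+1} + 2.
By induction, h_n = -2^n + 2 for all n ≥ 1.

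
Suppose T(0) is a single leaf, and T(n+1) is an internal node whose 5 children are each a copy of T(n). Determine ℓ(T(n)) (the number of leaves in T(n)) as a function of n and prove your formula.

Claim: ℓ(T(n)) = 5^n.

Base case: ℓ(T(0)) = 1, and 5^0 = 1.
Assume ℓ(T(m)) = 5^m.
Then ℓ(T(m+1)) = 5·ℓ(T(m)) = 5·5^m = 5^{m+1}.
By induction, ℓ(T(n)) = 5^n for all n ≥ 0.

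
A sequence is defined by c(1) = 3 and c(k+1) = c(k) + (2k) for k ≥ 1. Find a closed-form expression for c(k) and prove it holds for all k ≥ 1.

Claim: c(k) = k^2 − k + 3.

Base case: c(1) = 3, and 1^2 − 1 + 3 = 3.
Assume c(j) = j^2 − j + 3.
Then c(j+1) = c(j) + (2j) = (j^2 − j + 3) + (2j) = j^2 + j + 3,
and (j+1)^2 − (j+1) + 3 = j^2 + j + 3.
By induction, c(k) = k^2 − k + 3 for all k ≥ 1.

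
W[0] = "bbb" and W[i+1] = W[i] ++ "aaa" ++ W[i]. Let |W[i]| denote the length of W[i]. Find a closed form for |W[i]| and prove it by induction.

Claim: |W[i]| = 6·2^i − 3.

Base case: |W[0]| = 3, and 6·2^0 − 3 = 3.
Assume |W[r]| = 6·2^r − 3.
Then |W[r+1]| = |W[r]| + 3 + |W[r]| = 2|W[r]| + 3 = 2(6·2^r − 3) + 3 = 6·2^{r+1} − 6 + 3 = 6·2^{r+1} − 3.
Hence |W[i]| = 6·2^i − 3 for every i ≥ 0, by induction.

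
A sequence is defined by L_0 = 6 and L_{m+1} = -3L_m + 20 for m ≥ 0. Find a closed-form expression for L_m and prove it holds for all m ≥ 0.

Claim: L_m = (-3)^m + 5.

Base case: L_0 = 6, and (-3)^0 + 5 = 1 + 5 = 6.
Assume L_j = (-3)^j + 5 for some j ≥ 0.
Then L_{j+1} = -3L_j + 20 = -3·((-3)^j + 5) + 20 = -3·(-3)^j − 15 + 20 = (-3)^{j+1} + 5.
By induction, L_m = (-3)^m + 5 for all m ≥ 0.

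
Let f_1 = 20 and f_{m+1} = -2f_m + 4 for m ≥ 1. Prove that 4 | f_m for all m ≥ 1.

Base case: f_1 = 20 = 4·5, so 4 | f_1.
Assume 4 | f_r, so f_r = 4t for some integer t.
Then f_{r+1} = -2f_r + 4 = -2·(4t) + 4 = 4(-2t + 1), so 4 | f_{r+1}.
Hence 4 | f_m for every m ≥ 1, by induction.

4 | f_m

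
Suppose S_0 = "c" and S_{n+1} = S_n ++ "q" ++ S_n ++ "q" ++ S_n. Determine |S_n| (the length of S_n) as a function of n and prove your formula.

Claim: |S_n| = 2·3^n − 1.

Base case: |S_0| = 1, and 2·3^0 − 1 = 1.
Assume |S_j| = 2·3^j − 1.
Then |S_{j+1}| = 3|S_j| + 2 = 3(2·3^j − 1) + 2 = 2·3^{j+1} − 3 + 2 = 2·3^{j+1} − 1.
Hence |S_n| = 2·3^n − 1 for every n ≥ 0, by induction.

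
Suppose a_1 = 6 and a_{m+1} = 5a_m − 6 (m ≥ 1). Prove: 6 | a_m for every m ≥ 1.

Base case: a_1 = 6 = 6·1, so 6 | a_1.
Assume 6 | a_r, so a_r = 6t for some integer t.
Then a_{r+1} = 5a_r − 6 = 5·(6t) − 6 = 6(5t − 1), so 6 | a_{r+1}.
This completes the inductive step, so 6 | a_m for all m ≥ 1.

6 | a_m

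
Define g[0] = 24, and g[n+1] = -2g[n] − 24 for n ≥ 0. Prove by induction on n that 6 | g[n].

Base case: g[0] = 24 = 6·4, so 6 | g[0].
Assume 6 | g[r], so g[r] = 6t for some integer t.
Then g[r+1] = -2g[r] − 24 = -2·(6t) − 24 = 6(-2t − 4), so 6 | g[r+1].
Hence 6 | g[n] for every n ≥ 0, by induction.

6 | g[n]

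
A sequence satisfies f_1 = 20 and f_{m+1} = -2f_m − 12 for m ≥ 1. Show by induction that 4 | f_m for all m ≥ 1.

Base case: f_1 = 20 = 4·5, so 4 | f_1.
Assume 4 | f_j, so f_j = 4t for some integer t.
Then f_{j+1} = -2f_j − 12 = -2·(4t) − 12 = 4(-2t − 3), so 4 | f_{j+1}.
This completes the inductive step, so 4 | f_m for all m ≥ 1.

4 | f_m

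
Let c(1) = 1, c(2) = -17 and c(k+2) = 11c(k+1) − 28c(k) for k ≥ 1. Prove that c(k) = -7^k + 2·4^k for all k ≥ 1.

Base cases: c(1) = 1 and -7^1 + 2·4^1 = 1; c(2) = -17 and -7^2 + 2·4^2 = -17.
Assume c(j) = -7^j + 2·4^j for all 1 ≤ j ≤ r, where r ≥ 2.
Then c(r+1) = 11c(r) − 28c(r−1) = 11·(-7^r + 2·4^r) − 28·(-7^{r−1} + 2·4^{r−1}) = -(11·7 − 28)7^{r−1} + 2·(11·4 − 28)4^{r−1} = -49·7^{r−1} + 32·4^{r−1} = -7^{r+1} + 2·4^{r+1}.
This completes the inductive step, so c(k) = -7^k + 2·4^k for all k ≥ 1.

c(k) = -7^k + 2·4^k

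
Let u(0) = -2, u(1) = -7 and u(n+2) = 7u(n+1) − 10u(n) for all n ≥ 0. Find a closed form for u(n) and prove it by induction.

Claim: u(n) = -2^n − 5^n.

Base cases: u(0) = -2 and -2^0 − 5^0 = -2; u(1) = -7 and -2^1 − 5^1 = -7.
Assume u(j) = -2^j − 5^j for all 0 ≤ j ≤ k, where k ≥ 1.
Then u(k+1) = 7u(k) − 10u(k−1) = 7·(-2^k − 5^k) − 10·(-2^{k−1} − 5^{k−1}) = -(7·2 − 10)2^{k−1} − (7·5 − 10)5^{k−1} = -4·2^{k−1} − 25·5^{k−1} = -2^{k+1} − 5^{k+1}.
By strong induction, u(n) = -2^n − 5^n for all n ≥ 0.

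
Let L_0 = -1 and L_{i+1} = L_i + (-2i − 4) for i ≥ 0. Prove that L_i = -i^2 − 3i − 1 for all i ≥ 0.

Base case: L_0 = -1, and -0^2 − 3·0 − 1 = -1.
Assume L_j = -j^2 − 3j − 1.
Then L_{j+1} = L_j + (-2j − 4) = (-j^2 − 3j − 1) + (-2j − 4) = -j^2 − 5j − 5,
and -(j+1)^2 − 3·(j+1) − 1 = -j^2 − 5j − 5.
By induction, L_i = -i^2 − 3i − 1 for all i ≥ 0.

L_i = -i^2 − 3i − 1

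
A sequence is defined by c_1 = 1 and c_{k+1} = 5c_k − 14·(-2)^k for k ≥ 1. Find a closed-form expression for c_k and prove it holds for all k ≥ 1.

Claim: c_k = 5^k + 2·(-2)^k.

Base case: c_1 = 1, and 5^1 + 2·(-2)^1 = 5 − 4 = 1.
Assume c_m = 5^m + 2·(-2)^m for some m ≥ 1.
Then c_{m+1} = 5c_m − 14·(-2)^m = 5·(5^m + 2·(-2)^m) − 14·(-2)^m = 5^{m+1} + 10·(-2)^m − 14·(-2)^m = 5^{m+1} − 4·(-2)^m = 5^{m+1} + 2·(-2)^{m+1}.
Hence c_k = 5^k + 2·(-2)^k for every k ≥ 1, by induction.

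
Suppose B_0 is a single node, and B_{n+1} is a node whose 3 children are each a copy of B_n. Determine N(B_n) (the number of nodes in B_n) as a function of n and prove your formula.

Claim: N(B_n) = (3^{n+1} − 1)/2.

Base case: N(B_0) = 1, and (3^{0+1} − 1)/2 = 1.
Assume N(B_r) = (3^{r+1} − 1)/2.
Then N(B_{r+1}) = 1 + 3N(B_r) = 1 + 3·(3^{r+1} − 1)/2 = 1 + (3^{r+2} − 3)/2 = (2 + 3^{r+2} − 3)/2 = (3^{r+2} − 1)/2.
By induction, N(B_n) = (3^{n+1} − 1)/2 for all n ≥ 0.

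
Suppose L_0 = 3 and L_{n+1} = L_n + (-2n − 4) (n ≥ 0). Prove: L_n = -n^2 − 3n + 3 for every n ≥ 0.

Base case: L_0 = 3, and -0^2 − 3·0 + 3 = 3.
Assume L_k = -k^2 − 3k + 3.
Then L_{k+1} = L_k + (-2k − 4) = (-k^2 − 3k + 3) + (-2k − 4) = -k^2 − 5k − 1,
and -(k+1)^2 − 3·(k+1) + 3 = -k^2 − 5k − 1.
This completes the inductive step, so L_n = -n^2 − 3n + 3 for all n ≥ 0.

L_n = -n^2 − 3n + 3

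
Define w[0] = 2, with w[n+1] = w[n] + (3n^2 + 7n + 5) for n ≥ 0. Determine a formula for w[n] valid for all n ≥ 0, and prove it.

Claim: w[n] = n^3 + 2n^2 + 2n + 2.

Base case: w[0] = 2, and 0^3 + 2·0^2 + 2·0 + 2 = 2.
Assume w[m] = m^3 + 2m^2 + 2m + 2.
Then w[m+1] = w[m] + (3m^2 + 7m + 5) = (m^3 + 2m^2 + 2m + 2) + (3m^2 + 7m + 5) = m^3 + 5m^2 + 9m + 7,
and (m+1)^3 + 2·(m+1)^2 + 2·(m+1) + 2 = m^3 + 5m^2 + 9m + 7.
Hence w[n] = n^3 + 2n^2 + 2n + 2 for every n ≥ 0, by induction.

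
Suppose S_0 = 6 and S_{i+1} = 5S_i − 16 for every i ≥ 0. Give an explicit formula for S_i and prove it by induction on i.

Claim: S_i = 2·5^i + 4.

Base case: S_0 = 6, and 2·5^0 + 4 = 2 + 4 = 6.
Assume S_k = 2·5^k + 4 for some k ≥ 0.
Then S_{k+1} = 5S_k − 16 = 5·(2·5^k + 4) − 16 = 10·5^k + 20 − 16 = 2·5^{k+1} + 4.
So the formula holds for k+1, and by induction S_i = 2·5^i + 4 for all i ≥ 0.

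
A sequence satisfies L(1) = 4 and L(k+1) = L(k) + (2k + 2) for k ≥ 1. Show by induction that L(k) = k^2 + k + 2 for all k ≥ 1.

Base case: L(1) = 4, and 1^2 + 1 + 2 = 4.
Assume L(m) = m^2 + m + 2.
Then L(m+1) = L(m) + (2m + 2) = (m^2 + m + 2) + (2m + 2) = m^2 + 3m + 4,
and (m+1)^2 + (m+1) + 2 = m^2 + 3m + 4.
Hence L(k) = k^2 + k + 2 for every k ≥ 1, by induction.

L(k) = k^2 + k + 2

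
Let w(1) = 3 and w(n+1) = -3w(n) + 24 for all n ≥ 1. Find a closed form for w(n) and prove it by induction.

Claim: w(n) = (-3)^n + 6.

Base case: w(1) = 3, and (-3)^1 + 6 = -3 + 6 = 3.
Assume w(j) = (-3)^j + 6 for some j ≥ 1.
Then w(j+1) = -3w(j) + 24 = -3·((-3)^j + 6) + 24 = -3·(-3)^j − 18 + 24 = (-3)^{j+1} + 6.
So the formula holds for j+1, and by induction w(n) = (-3)^n + 6 for all n ≥ 1.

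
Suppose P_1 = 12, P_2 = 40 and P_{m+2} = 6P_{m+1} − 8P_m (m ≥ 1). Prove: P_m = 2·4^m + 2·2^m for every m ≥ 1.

Base cases: P_1 = 12 and 2·4^1 + 2·2^1 = 12; P_2 = 40 and 2·4^2 + 2·2^2 = 40.
Assume P_j = 2·4^j + 2·2^j for all 1 ≤ j ≤ k, where k ≥ 2.
Then P_{k+1} = 6P_k − 8P_{k−1} = 6·(2·4^k + 2·2^k) − 8·(2·4^{k−1} + 2·2^{k−1}) = 2·(6·4 − 8)4^{k−1} + 2·(6·2 − 8)2^{k−1} = 32·4^{k−1} + 8·2^{k−1} = 2·4^{k+1} + 2·2^{k+1}.
This completes the inductive step, so P_m = 2·4^m + 2·2^m for all m ≥ 1.

P_m = 2·4^m + 2·2^m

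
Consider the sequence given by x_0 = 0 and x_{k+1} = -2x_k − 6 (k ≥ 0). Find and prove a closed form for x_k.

Claim: x_k = 2·(-2)^k − 2.

Base case: x_0 = 0, and 2·(-2)^0 − 2 = 2 − 2 = 0.
Assume x_j = 2·(-2)^j − 2 for some j ≥ 0.
Then x_{j+1} = -2x_j − 6 = -2·(2·(-2)^j − 2) − 6 = -4·(-2)^j + 4 − 6 = 2·(-2)^{j+1} − 2.
So the formula holds for j+1, and by induction x_k = 2·(-2)^k − 2 for all k ≥ 0.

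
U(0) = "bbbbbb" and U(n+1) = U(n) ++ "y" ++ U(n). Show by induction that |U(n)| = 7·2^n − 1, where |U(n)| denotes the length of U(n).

Base case: |U(0)| = 6, and 7·2^0 − 1 = 6.
Assume |U(r)| = 7·2^r − 1.
Then |U(r+1)| = |U(r)| + 1 + |U(r)| = 2|U(r)| + 1 = 2(7·2^r − 1) + 1 = 7·2^{r+1} − 2 + 1 = 7·2^{r+1} − 1.
By induction, |U(n)| = 7·2^n − 1 for all n ≥ 0.

|U(n)| = 7·2^n − 1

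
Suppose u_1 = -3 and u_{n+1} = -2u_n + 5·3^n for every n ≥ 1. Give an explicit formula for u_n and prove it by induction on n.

Claim: u_n = 3·(-2)^n + 3^n.

Base case: u_1 = -3, and 3·(-2)^1 + 3^1 = -6 + 3 = -3.
Assume u_r = 3·(-2)^r + 3^r for some r ≥ 1.
Then u_{r+1} = -2u_r + 5·3^r = -2·(3·(-2)^r + 3^r) + 5·3^r = 3·(-2)^{r+1} − 2·3^r + 5·3^r = 3·(-2)^{r+1} + 3·3^r = 3·(-2)^{r+1} + 3^{r+1}.
So the formula holds for r+1, and by induction u_n = 3·(-2)^n + 3^n for all n ≥ 1.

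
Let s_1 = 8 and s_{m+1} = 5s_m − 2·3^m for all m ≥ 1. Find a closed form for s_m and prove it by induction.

Claim: s_m = 5^m + 3^m.

Base case: s_1 = 8, and 5^1 + 3^1 = 5 + 3 = 8.
Assume s_k = 5^k + 3^k for some k ≥ 1.
Then s_{k+1} = 5s_k − 2·3^k = 5·(5^k + 3^k) − 2·3^k = 5^{k+1} + 5·3^k − 2·3^k = 5^{k+1} + 3·3^k = 5^{k+1} + 3^{k+1}.
By induction, s_m = 5^m + 3^m for all m ≥ 1.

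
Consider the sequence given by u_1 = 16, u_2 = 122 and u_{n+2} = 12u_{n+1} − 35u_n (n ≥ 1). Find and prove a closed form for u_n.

Claim: u_n = 3·7^n − 5^n.

Base cases: u_1 = 16 and 3·7^1 − 5^1 = 16; u_2 = 122 and 3·7^2 − 5^2 = 122.
Assume u_j = 3·7^j − 5^j for all 1 ≤ j ≤ r, where r ≥ 2.
Then u_{r+1} = 12u_r − 35u_{r−1} = 12·(3·7^r − 5^r) − 35·(3·7^{r−1} − 5^{r−1}) = 3·(12·7 − 35)7^{r−1} − (12·5 − 35)5^{r−1} = 147·7^{r−1} − 25·5^{r−1} = 3·7^{r+1} − 5^{r+1}.
By strong induction, u_n = 3·7^n − 5^n for all n ≥ 1.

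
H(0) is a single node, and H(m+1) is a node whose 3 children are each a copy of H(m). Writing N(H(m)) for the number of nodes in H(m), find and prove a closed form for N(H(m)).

Claim: N(H(m)) = (3^{m+1} − 1)/2.

Base case: N(H(0)) = 1, and (3^{0+1} − 1)/2 = 1.
Assume N(H(r)) = (3^{r+1} − 1)/2.
Then N(H(r+1)) = 1 + 3N(H(r)) = 1 + 3·(3^{r+1} − 1)/2 = 1 + (3^{r+2} − 3)/2 = (2 + 3^{r+2} − 3)/2 = (3^{r+2} − 1)/2.
By induction, N(H(m)) = (3^{m+1} − 1)/2 for all m ≥ 0.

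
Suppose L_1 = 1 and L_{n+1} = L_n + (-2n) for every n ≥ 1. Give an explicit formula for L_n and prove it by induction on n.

Claim: L_n = -n^2 + n + 1.

Base case: L_1 = 1, and -1^2 + 1 + 1 = 1.
Assume L_m = -m^2 + m + 1.
Then L_{m+1} = L_m + (-2m) = (-m^2 + m + 1) + (-2m) = -m^2 − m + 1,
and -(m+1)^2 + (m+1) + 1 = -m^2 − m + 1.
By induction, L_n = -n^2 + n + 1 for all n ≥ 1.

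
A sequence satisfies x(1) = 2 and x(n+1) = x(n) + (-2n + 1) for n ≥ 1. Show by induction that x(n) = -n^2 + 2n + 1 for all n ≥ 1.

Base case: x(1) = 2, and -1^2 + 2·1 + 1 = 2.
Assume x(j) = -j^2 + 2j + 1.
Then x(j+1) = x(j) + (-2j + 1) = (-j^2 + 2j + 1) + (-2j + 1) = -j^2 + 2,
and -(j+1)^2 + 2·(j+1) + 1 = -j^2 + 2.
This completes the inductive step, so x(n) = -n^2 + 2n + 1 for all n ≥ 1.

x(n) = -n^2 + 2n + 1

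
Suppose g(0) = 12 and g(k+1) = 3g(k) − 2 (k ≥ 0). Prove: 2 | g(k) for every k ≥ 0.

Base case: g(0) = 12 = 2·6, so 2 | g(0).
Assume 2 | g(m), so g(m) = 2t for some integer t.
Then g(m+1) = 3g(m) − 2 = 3·(2t) − 2 = 2(3t − 1), so 2 | g(m+1).
So the property holds for m+1, and by induction 2 | g(k) for all k ≥ 0.

2 | g(k)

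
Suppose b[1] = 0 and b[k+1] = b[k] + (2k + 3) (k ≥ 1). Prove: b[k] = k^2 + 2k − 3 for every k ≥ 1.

Base case: b[1] = 0, and 1^2 + 2·1 − 3 = 0.
Assume b[r] = r^2 + 2r − 3.
Then b[r+1] = b[r] + (2r + 3) = (r^2 + 2r − 3) + (2r + 3) = r^2 + 4r,
and (r+1)^2 + 2·(r+1) − 3 = r^2 + 4r.
By induction, b[k] = k^2 + 2k − 3 for all k ≥ 1.

b[k] = k^2 + 2k − 3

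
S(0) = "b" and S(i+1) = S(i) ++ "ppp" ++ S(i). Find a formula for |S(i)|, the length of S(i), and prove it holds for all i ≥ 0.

Claim: |S(i)| = 2^{i+2} − 3.

Base case: |S(0)| = 1, and 2^{0+2} − 3 = 1.
Assume |S(k)| = 2^{k+2} − 3.
Then |S(k+1)| = |S(k)| + 3 + |S(k)| = 2|S(k)| + 3 = 2(2^{k+2} − 3) + 3 = 2^{k+3} − 6 + 3 = 2^{k+3} − 3.
This completes the inductive step, so |S(i)| = 2^{i+2} − 3 for all i ≥ 0.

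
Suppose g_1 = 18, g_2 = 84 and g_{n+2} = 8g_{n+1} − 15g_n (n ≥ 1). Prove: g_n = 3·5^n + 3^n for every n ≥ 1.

Base cases: g_1 = 18 and 3·5^1 + 3^1 = 18; g_2 = 84 and 3·5^2 + 3^2 = 84.
Assume g_i = 3·5^i + 3^i for all 1 ≤ i ≤ j, where j ≥ 2.
Then g_{j+1} = 8g_j − 15g_{j−1} = 8·(3·5^j + 3^j) − 15·(3·5^{j−1} + 3^{j−1}) = 3·(8·5 − 15)5^{j−1} + (8·3 − 15)3^{j−1} = 75·5^{j−1} + 9·3^{j−1} = 3·5^{j+1} + 3^{j+1}.
By strong induction, g_n = 3·5^n + 3^n for all n ≥ 1.

g_n = 3·5^n + 3^n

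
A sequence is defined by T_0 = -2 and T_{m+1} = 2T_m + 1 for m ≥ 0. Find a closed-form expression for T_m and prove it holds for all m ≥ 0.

Claim: T_m = -2^m − 1.

Base case: T_0 = -2, and -2^0 − 1 = -1 − 1 = -2.
Assume T_j = -2^j − 1 for some j ≥ 0.
Then T_{j+1} = 2T_j + 1 = 2·(-2^j − 1) + 1 = -2^{j+1} − 2 + 1 = -2^{j+1} − 1.
By induction, T_m = -2^m − 1 for all m ≥ 0.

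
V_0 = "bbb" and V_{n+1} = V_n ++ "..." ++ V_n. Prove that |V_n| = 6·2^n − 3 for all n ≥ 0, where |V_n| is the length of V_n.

Base case: |V_0| = 3, and 6·2^0 − 3 = 3.
Assume |V_j| = 6·2^j − 3.
Then |V_{j+1}| = |V_j| + 3 + |V_j| = 2|V_j| + 3 = 2(6·2^j − 3) + 3 = 6·2^{j+1} − 6 + 3 = 6·2^{j+1} − 3.
This completes the inductive step, so |V_n| = 6·2^n − 3 for all n ≥ 0.

|V_n| = 6·2^n − 3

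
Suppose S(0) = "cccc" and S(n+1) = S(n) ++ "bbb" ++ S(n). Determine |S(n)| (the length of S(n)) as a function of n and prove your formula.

Claim: |S(n)| = 7·2^n − 3.

Base case: |S(0)| = 4, and 7·2^0 − 3 = 4.
Assume |S(k)| = 7·2^k − 3.
Then |S(k+1)| = |S(k)| + 3 + |S(k)| = 2|S(k)| + 3 = 2(7·2^k − 3) + 3 = 7·2^{k+1} − 6 + 3 = 7·2^{k+1} − 3.
Hence |S(n)| = 7·2^n − 3 for every n ≥ 0, by induction.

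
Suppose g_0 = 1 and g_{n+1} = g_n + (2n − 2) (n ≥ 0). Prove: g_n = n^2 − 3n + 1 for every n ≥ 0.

Base case: g_0 = 1, and 0^2 − 3·0 + 1 = 1.
Assume g_j = j^2 − 3j + 1.
Then g_{j+1} = g_j + (2j − 2) = (j^2 − 3j + 1) + (2j − 2) = j^2 − j − 1,
and (j+1)^2 − 3·(j+1) + 1 = j^2 − j − 1.
By induction, g_n = n^2 − 3n + 1 for all n ≥ 0.

g_n = n^2 − 3n + 1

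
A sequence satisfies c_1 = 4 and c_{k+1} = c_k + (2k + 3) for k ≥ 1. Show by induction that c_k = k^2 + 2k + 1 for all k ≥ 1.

Base case: c_1 = 4, and 1^2 + 2·1 + 1 = 4.
Assume c_j = j^2 + 2j + 1.
Then c_{j+1} = c_j + (2j + 3) = (j^2 + 2j + 1) + (2j + 3) = j^2 + 4j + 4,
and (j+1)^2 + 2·(j+1) + 1 = j^2 + 4j + 4.
This completes the inductive step, so c_k = k^2 + 2k + 1 for all k ≥ 1.

c_k = k^2 + 2k + 1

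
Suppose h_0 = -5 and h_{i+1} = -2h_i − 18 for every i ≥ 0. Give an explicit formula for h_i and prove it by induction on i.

Claim: h_i = (-2)^i − 6.

Base case: h_0 = -5, and (-2)^0 − 6 = 1 − 6 = -5.
Assume h_j = (-2)^j − 6 for some j ≥ 0.
Then h_{j+1} = -2h_j − 18 = -2·((-2)^j − 6) − 18 = -2·(-2)^j + 12 − 18 = (-2)^{j+1} − 6.
By induction, h_i = (-2)^i − 6 for all i ≥ 0.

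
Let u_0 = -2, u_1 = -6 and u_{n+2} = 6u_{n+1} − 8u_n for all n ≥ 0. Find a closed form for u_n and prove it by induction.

Claim: u_n = -4^n − 2^n.

Base cases: u_0 = -2 and -4^0 − 2^0 = -2; u_1 = -6 and -4^1 − 2^1 = -6.
Assume u_j = -4^j − 2^j for all 0 ≤ j ≤ k, where k ≥ 1.
Then u_{k+1} = 6u_k − 8u_{k−1} = 6·(-4^k − 2^k) − 8·(-4^{k−1} − 2^{k−1}) = -(6·4 − 8)4^{k−1} − (6·2 − 8)2^{k−1} = -16·4^{k−1} − 4·2^{k−1} = -4^{k+1} − 2^{k+1}.
By strong induction, u_n = -4^n − 2^n for all n ≥ 0.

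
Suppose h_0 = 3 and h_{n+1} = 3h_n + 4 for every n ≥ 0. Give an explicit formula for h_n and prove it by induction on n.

Claim: h_n = 5·3^n − 2.

Base case: h_0 = 3, and 5·3^0 − 2 = 5 − 2 = 3.
Assume h_j = 5·3^j − 2 for some j ≥ 0.
Then h_{j+1} = 3h_j + 4 = 3·(5·3^j − 2) + 4 = 15·3^j − 6 + 4 = 5·3^{j+1} − 2.
This completes the inductive step, so h_n = 5·3^n − 2 for all n ≥ 0.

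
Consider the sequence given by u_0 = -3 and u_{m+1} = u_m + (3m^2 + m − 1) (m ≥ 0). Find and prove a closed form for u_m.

Claim: u_m = m^3 − m^2 − m − 3.

Base case: u_0 = -3, and 0^3 − 0^2 − 0 − 3 = -3.
Assume u_j = j^3 − j^2 − j − 3.
Then u_{j+1} = u_j + (3j^2 + j − 1) = (j^3 − j^2 − j − 3) + (3j^2 + j − 1) = j^3 + 2j^2 − 4,
and (j+1)^3 − (j+1)^2 − (j+1) − 3 = j^3 + 2j^2 − 4.
This completes the inductive step, so u_m = m^3 − m^2 − m − 3 for all m ≥ 0.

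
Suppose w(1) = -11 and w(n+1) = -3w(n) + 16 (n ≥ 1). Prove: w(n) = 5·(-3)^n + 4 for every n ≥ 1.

Base case: w(1) = -11, and 5·(-3)^1 + 4 = -15 + 4 = -11.
Assume w(r) = 5·(-3)^r + 4 for some r ≥ 1.
Then w(r+1) = -3w(r) + 16 = -3·(5·(-3)^r + 4) + 16 = -15·(-3)^r − 12 + 16 = 5·(-3)^{r+1} + 4.
Hence w(n) = 5·(-3)^n + 4 for every n ≥ 1, by induction.

w(n) = 5·(-3)^n + 4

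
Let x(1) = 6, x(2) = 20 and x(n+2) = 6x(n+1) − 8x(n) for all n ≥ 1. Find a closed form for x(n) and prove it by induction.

Claim: x(n) = 4^n + 2^n.

Base cases: x(1) = 6 and 4^1 + 2^1 = 6; x(2) = 20 and 4^2 + 2^2 = 20.
Assume x(i) = 4^i + 2^i for all 1 ≤ i ≤ j, where j ≥ 2.
Then x(j+1) = 6x(j) − 8x(j−1) = 6·(4^j + 2^j) − 8·(4^{j−1} + 2^{j−1}) = (6·4 − 8)4^{j−1} + (6·2 − 8)2^{j−1} = 16·4^{j−1} + 4·2^{j−1} = 4^{j+1} + 2^{j+1}.
So the formula holds for j+1, and by strong induction x(n) = 4^n + 2^n for all n ≥ 1.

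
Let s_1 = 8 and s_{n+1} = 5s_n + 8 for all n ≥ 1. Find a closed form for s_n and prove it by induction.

Claim: s_n = 2·5^n − 2.

Base case: s_1 = 8, and 2·5^1 − 2 = 10 − 2 = 8.
Assume s_j = 2·5^j − 2 for some j ≥ 1.
Then s_{j+1} = 5s_j + 8 = 5·(2·5^j − 2) + 8 = 10·5^j − 10 + 8 = 2·5^{j+1} − 2.
By induction, s_n = 2·5^n − 2 for all n ≥ 1.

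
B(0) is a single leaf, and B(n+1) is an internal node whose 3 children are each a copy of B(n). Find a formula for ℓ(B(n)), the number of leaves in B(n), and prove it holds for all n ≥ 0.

Claim: ℓ(B(n)) = 3^n.

Base case: ℓ(B(0)) = 1, and 3^0 = 1.
Assume ℓ(B(m)) = 3^m.
Then ℓ(B(m+1)) = 3·ℓ(B(m)) = 3·3^m = 3^{m+1}.
So the formula holds for m+1, and by induction ℓ(B(n)) = 3^n for all n ≥ 0.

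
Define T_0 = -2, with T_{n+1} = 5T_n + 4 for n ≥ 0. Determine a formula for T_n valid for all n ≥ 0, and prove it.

Claim: T_n = -5^n − 1.

Base case: T_0 = -2, and -5^0 − 1 = -1 − 1 = -2.
Assume T_k = -5^k − 1 for some k ≥ 0.
Then T_{k+1} = 5T_k + 4 = 5·(-5^k − 1) + 4 = -5^{k+1} − 5 + 4 = -5^{k+1} − 1.
So the formula holds for k+1, and by induction T_n = -5^n − 1 for all n ≥ 0.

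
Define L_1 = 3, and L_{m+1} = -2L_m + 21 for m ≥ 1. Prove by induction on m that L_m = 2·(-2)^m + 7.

Base case: L_1 = 3, and 2·(-2)^1 + 7 = -4 + 7 = 3.
Assume L_k = 2·(-2)^k + 7 for some k ≥ 1.
Then L_{k+1} = -2L_k + 21 = -2·(2·(-2)^k + 7) + 21 = -4·(-2)^k − 14 + 21 = 2·(-2)^{k+1} + 7.
So the formula holds for k+1, and by induction L_m = 2·(-2)^m + 7 for all m ≥ 1.

L_m = 2·(-2)^m + 7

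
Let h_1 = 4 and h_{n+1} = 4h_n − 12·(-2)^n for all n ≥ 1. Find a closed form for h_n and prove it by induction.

Claim: h_n = 2·4^n + 2·(-2)^n.

Base case: h_1 = 4, and 2·4^1 + 2·(-2)^1 = 8 − 4 = 4.
Assume h_r = 2·4^r + 2·(-2)^r for some r ≥ 1.
Then h_{r+1} = 4h_r − 12·(-2)^r = 4·(2·4^r + 2·(-2)^r) − 12·(-2)^r = 2·4^{r+1} + 8·(-2)^r − 12·(-2)^r = 2·4^{r+1} − 4·(-2)^r = 2·4^{r+1} + 2·(-2)^{r+1}.
This completes the inductive step, so h_n = 2·4^n + 2·(-2)^n for all n ≥ 1.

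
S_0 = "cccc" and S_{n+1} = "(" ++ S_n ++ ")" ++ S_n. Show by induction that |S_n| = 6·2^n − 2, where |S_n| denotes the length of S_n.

Base case: |S_0| = 4, and 6·2^0 − 2 = 4.
Assume |S_r| = 6·2^r − 2.
Then |S_{r+1}| = 1 + |S_r| + 1 + |S_r| = 2|S_r| + 2 = 2(6·2^r − 2) + 2 = 6·2^{r+1} − 4 + 2 = 6·2^{r+1} − 2.
This completes the inductive step, so |S_n| = 6·2^n − 2 for all n ≥ 0.

|S_n| = 6·2^n − 2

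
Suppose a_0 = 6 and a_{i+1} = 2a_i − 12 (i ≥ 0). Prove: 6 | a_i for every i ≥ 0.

Base case: a_0 = 6 = 6·1, so 6 | a_0.
Assume 6 | a_r, so a_r = 6t for some integer t.
Then a_{r+1} = 2a_r − 12 = 2·(6t) − 12 = 6(2t − 2), so 6 | a_{r+1}.
Hence 6 | a_i for every i ≥ 0, by induction.

6 | a_i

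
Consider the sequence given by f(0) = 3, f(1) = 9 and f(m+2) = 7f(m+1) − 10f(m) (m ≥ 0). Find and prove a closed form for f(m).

Claim: f(m) = 5^m + 2·2^m.

Base cases: f(0) = 3 and 5^0 + 2·2^0 = 3; f(1) = 9 and 5^1 + 2·2^1 = 9.
Assume f(j) = 5^j + 2·2^j for all 0 ≤ j ≤ k, where k ≥ 1.
Then f(k+1) = 7f(k) − 10f(k−1) = 7·(5^k + 2·2^k) − 10·(5^{k−1} + 2·2^{k−1}) = (7·5 − 10)5^{k−1} + 2·(7·2 − 10)2^{k−1} = 25·5^{k−1} + 8·2^{k−1} = 5^{k+1} + 2·2^{k+1}.
By strong induction, f(m) = 5^m + 2·2^m for all m ≥ 0.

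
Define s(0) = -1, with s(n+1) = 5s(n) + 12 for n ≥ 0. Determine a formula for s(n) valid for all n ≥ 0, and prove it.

Claim: s(n) = 2·5^n − 3.

Base case: s(0) = -1, and 2·5^0 − 3 = 2 − 3 = -1.
Assume s(m) = 2·5^m − 3 for some m ≥ 0.
Then s(m+1) = 5s(m) + 12 = 5·(2·5^m − 3) + 12 = 10·5^m − 15 + 12 = 2·5^{m+1} − 3.
This completes the inductive step, so s(n) = 2·5^n − 3 for all n ≥ 0.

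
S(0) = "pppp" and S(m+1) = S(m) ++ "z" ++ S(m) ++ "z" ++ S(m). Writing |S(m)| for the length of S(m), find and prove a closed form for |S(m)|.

Claim: |S(m)| = 5·3^m − 1.

Base case: |S(0)| = 4, and 5·3^0 − 1 = 4.
Assume |S(r)| = 5·3^r − 1.
Then |S(r+1)| = 3|S(r)| + 2 = 3(5·3^r − 1) + 2 = 5·3^{r+1} − 3 + 2 = 5·3^{r+1} − 1.
So the formula holds for r+1, and by induction |S(m)| = 5·3^m − 1 for all m ≥ 0.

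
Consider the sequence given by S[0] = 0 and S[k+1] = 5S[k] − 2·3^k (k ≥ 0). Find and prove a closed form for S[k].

Claim: S[k] = -5^k + 3^k.

Base case: S[0] = 0, and -5^0 + 3^0 = -1 + 1 = 0.
Assume S[m] = -5^m + 3^m for some m ≥ 0.
Then S[m+1] = 5S[m] − 2·3^m = 5·(-5^m + 3^m) − 2·3^m = -5^{m+1} + 5·3^m − 2·3^m = -5^{m+1} + 3·3^m = -5^{m+1} + 3^{m+1}.
By induction, S[k] = -5^k + 3^k for all k ≥ 0.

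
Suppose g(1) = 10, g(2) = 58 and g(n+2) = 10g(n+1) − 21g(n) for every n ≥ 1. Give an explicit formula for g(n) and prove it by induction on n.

Claim: g(n) = 7^n + 3^n.

Base cases: g(1) = 10 and 7^1 + 3^1 = 10; g(2) = 58 and 7^2 + 3^2 = 58.
Assume g(j) = 7^j + 3^j for all 1 ≤ j ≤ m, where m ≥ 2.
Then g(m+1) = 10g(m) − 21g(m−1) = 10·(7^m + 3^m) − 21·(7^{m−1} + 3^{m−1}) = (10·7 − 21)7^{m−1} + (10·3 − 21)3^{m−1} = 49·7^{m−1} + 9·3^{m−1} = 7^{m+1} + 3^{m+1}.
Hence g(n) = 7^n + 3^n for every n ≥ 1, by strong induction.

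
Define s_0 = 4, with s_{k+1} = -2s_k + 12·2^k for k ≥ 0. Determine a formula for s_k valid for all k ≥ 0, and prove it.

Claim: s_k = (-2)^k + 3·2^k.

Base case: s_0 = 4, and (-2)^0 + 3·2^0 = 1 + 3 = 4.
Assume s_r = (-2)^r + 3·2^r for some r ≥ 0.
Then s_{r+1} = -2s_r + 12·2^r = -2·((-2)^r + 3·2^r) + 12·2^r = (-2)^{r+1} − 6·2^r + 12·2^r = (-2)^{r+1} + 6·2^r = (-2)^{r+1} + 3·2^{r+1}.
Hence s_k = (-2)^k + 3·2^k for every k ≥ 0, by induction.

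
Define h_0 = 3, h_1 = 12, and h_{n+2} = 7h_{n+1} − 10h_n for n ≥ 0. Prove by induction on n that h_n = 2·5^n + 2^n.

Base cases: h_0 = 3 and 2·5^0 + 2^0 = 3; h_1 = 12 and 2·5^1 + 2^1 = 12.
Assume h_j = 2·5^j + 2^j for all 0 ≤ j ≤ r, where r ≥ 1.
Then h_{r+1} = 7h_r − 10h_{r−1} = 7·(2·5^r + 2^r) − 10·(2·5^{r−1} + 2^{r−1}) = 2·(7·5 − 10)5^{r−1} + (7·2 − 10)2^{r−1} = 50·5^{r−1} + 4·2^{r−1} = 2·5^{r+1} + 2^{r+1}.
This completes the inductive step, so h_n = 2·5^n + 2^n for all n ≥ 0.

h_n = 2·5^n + 2^n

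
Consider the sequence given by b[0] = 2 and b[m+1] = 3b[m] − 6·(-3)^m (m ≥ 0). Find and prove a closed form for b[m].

Claim: b[m] = 3^m + (-3)^m.

Base case: b[0] = 2, and 3^0 + (-3)^0 = 1 + 1 = 2.
Assume b[j] = 3^j + (-3)^j for some j ≥ 0.
Then b[j+1] = 3b[j] − 6·(-3)^j = 3·(3^j + (-3)^j) − 6·(-3)^j = 3^{j+1} + 3·(-3)^j − 6·(-3)^j = 3^{j+1} − 3·(-3)^j = 3^{j+1} + (-3)^{j+1}.
So the formula holds for j+1, and by induction b[m] = 3^m + (-3)^m for all m ≥ 0.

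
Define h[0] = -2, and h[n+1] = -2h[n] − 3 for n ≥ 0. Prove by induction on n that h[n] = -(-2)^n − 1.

Base case: h[0] = -2, and -(-2)^0 − 1 = -1 − 1 = -2.
Assume h[j] = -(-2)^j − 1 for some j ≥ 0.
Then h[j+1] = -2h[j] − 3 = -2·(-(-2)^j − 1) − 3 = 2·(-2)^j + 2 − 3 = -(-2)^{j+1} − 1.
This completes the inductive step, so h[n] = -(-2)^n − 1 for all n ≥ 0.

h[n] = -(-2)^n − 1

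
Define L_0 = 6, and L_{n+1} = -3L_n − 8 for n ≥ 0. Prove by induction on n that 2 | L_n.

Base case: L_0 = 6 = 2·3, so 2 | L_0.
Assume 2 | L_j, so L_j = 2t for some integer t.
Then L_{j+1} = -3L_j − 8 = -3·(2t) − 8 = 2(-3t − 4), so 2 | L_{j+1}.
Hence 2 | L_n for every n ≥ 0, by induction.

2 | L_n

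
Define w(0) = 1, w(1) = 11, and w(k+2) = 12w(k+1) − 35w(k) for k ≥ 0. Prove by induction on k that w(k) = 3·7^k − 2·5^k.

Base cases: w(0) = 1 and 3·7^0 − 2·5^0 = 1; w(1) = 11 and 3·7^1 − 2·5^1 = 11.
Assume w(j) = 3·7^j − 2·5^j for all 0 ≤ j ≤ m, where m ≥ 1.
Then w(m+1) = 12w(m) − 35w(m−1) = 12·(3·7^m − 2·5^m) − 35·(3·7^{m−1} − 2·5^{m−1}) = 3·(12·7 − 35)7^{m−1} − 2·(12·5 − 35)5^{m−1} = 147·7^{m−1} − 50·5^{m−1} = 3·7^{m+1} − 2·5^{m+1}.
Hence w(k) = 3·7^k − 2·5^k for every k ≥ 0, by strong induction.

w(k) = 3·7^k − 2·5^k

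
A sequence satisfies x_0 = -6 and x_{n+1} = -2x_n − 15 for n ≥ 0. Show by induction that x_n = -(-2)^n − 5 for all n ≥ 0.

Base case: x_0 = -6, and -(-2)^0 − 5 = -1 − 5 = -6.
Assume x_r = -(-2)^r − 5 for some r ≥ 0.
Then x_{r+1} = -2x_r − 15 = -2·(-(-2)^r − 5) − 15 = 2·(-2)^r + 10 − 15 = -(-2)^{r+1} − 5.
So the formula holds for r+1, and by induction x_n = -(-2)^n − 5 for all n ≥ 0.

x_n = -(-2)^n − 5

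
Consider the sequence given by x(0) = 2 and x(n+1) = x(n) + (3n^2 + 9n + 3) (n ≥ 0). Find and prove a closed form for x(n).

Claim: x(n) = n^3 + 3n^2 − n + 2.

Base case: x(0) = 2, and 0^3 + 3·0^2 − 0 + 2 = 2.
Assume x(k) = k^3 + 3k^2 − k + 2.
Then x(k+1) = x(k) + (3k^2 + 9k + 3) = (k^3 + 3k^2 − k + 2) + (3k^2 + 9k + 3) = k^3 + 6k^2 + 8k + 5,
and (k+1)^3 + 3·(k+1)^2 − (k+1) + 2 = k^3 + 6k^2 + 8k + 5.
This completes the inductive step, so x(n) = n^3 + 3n^2 − n + 2 for all n ≥ 0.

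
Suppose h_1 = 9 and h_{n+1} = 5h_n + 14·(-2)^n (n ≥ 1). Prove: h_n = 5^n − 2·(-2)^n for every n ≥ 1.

Base case: h_1 = 9, and 5^1 − 2·(-2)^1 = 5 + 4 = 9.
Assume h_j = 5^j − 2·(-2)^j for some j ≥ 1.
Then h_{j+1} = 5h_j + 14·(-2)^j = 5·(5^j − 2·(-2)^j) + 14·(-2)^j = 5^{j+1} − 10·(-2)^j + 14·(-2)^j = 5^{j+1} + 4·(-2)^j = 5^{j+1} − 2·(-2)^{j+1}.
This completes the inductive step, so h_n = 5^n − 2·(-2)^n for all n ≥ 1.

h_n = 5^n − 2·(-2)^n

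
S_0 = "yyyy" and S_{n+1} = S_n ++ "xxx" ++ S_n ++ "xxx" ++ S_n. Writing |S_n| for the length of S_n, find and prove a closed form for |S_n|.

Claim: |S_n| = 7·3^n − 3.

Base case: |S_0| = 4, and 7·3^0 − 3 = 4.
Assume |S_m| = 7·3^m − 3.
Then |S_{m+1}| = 3|S_m| + 6 = 3(7·3^m − 3) + 6 = 7·3^{m+1} − 9 + 6 = 7·3^{m+1} − 3.
So the formula holds for m+1, and by induction |S_n| = 7·3^n − 3 for all n ≥ 0.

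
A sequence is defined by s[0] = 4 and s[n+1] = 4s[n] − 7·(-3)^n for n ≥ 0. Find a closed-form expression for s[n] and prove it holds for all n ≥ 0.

Claim: s[n] = 3·4^n + (-3)^n.

Base case: s[0] = 4, and 3·4^0 + (-3)^0 = 3 + 1 = 4.
Assume s[m] = 3·4^m + (-3)^m for some m ≥ 0.
Then s[m+1] = 4s[m] − 7·(-3)^m = 4·(3·4^m + (-3)^m) − 7·(-3)^m = 3·4^{m+1} + 4·(-3)^m − 7·(-3)^m = 3·4^{m+1} − 3·(-3)^m = 3·4^{m+1} + (-3)^{m+1}.
By induction, s[n] = 3·4^n + (-3)^n for all n ≥ 0.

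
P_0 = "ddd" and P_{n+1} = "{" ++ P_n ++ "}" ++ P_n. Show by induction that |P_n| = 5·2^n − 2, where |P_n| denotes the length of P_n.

Base case: |P_0| = 3, and 5·2^0 − 2 = 3.
Assume |P_m| = 5·2^m − 2.
Then |P_{m+1}| = 1 + |P_m| + 1 + |P_m| = 2|P_m| + 2 = 2(5·2^m − 2) + 2 = 5·2^{m+1} − 4 + 2 = 5·2^{m+1} − 2.
By induction, |P_n| = 5·2^n − 2 for all n ≥ 0.

|P_n| = 5·2^n − 2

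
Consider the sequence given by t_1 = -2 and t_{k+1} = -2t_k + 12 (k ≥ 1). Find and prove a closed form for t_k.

Claim: t_k = 3·(-2)^k + 4.

Base case: t_1 = -2, and 3·(-2)^1 + 4 = -6 + 4 = -2.
Assume t_r = 3·(-2)^r + 4 for some r ≥ 1.
Then t_{r+1} = -2t_r + 12 = -2·(3·(-2)^r + 4) + 12 = -6·(-2)^r − 8 + 12 = 3·(-2)^{r+1} + 4.
So the formula holds for r+1, and by induction t_k = 3·(-2)^k + 4 for all k ≥ 1.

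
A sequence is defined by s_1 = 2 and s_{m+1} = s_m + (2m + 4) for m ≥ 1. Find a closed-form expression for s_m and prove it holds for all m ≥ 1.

Claim: s_m = m^2 + 3m − 2.

Base case: s_1 = 2, and 1^2 + 3·1 − 2 = 2.
Assume s_j = j^2 + 3j − 2.
Then s_{j+1} = s_j + (2j + 4) = (j^2 + 3j − 2) + (2j + 4) = j^2 + 5j + 2,
and (j+1)^2 + 3·(j+1) − 2 = j^2 + 5j + 2.
This completes the inductive step, so s_m = m^2 + 3m − 2 for all m ≥ 1.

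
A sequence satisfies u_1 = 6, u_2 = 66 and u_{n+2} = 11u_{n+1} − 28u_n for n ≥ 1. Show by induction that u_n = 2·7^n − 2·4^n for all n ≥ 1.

Base cases: u_1 = 6 and 2·7^1 − 2·4^1 = 6; u_2 = 66 and 2·7^2 − 2·4^2 = 66.
Assume u_j = 2·7^j − 2·4^j for all 1 ≤ j ≤ r, where r ≥ 2.
Then u_{r+1} = 11u_r − 28u_{r−1} = 11·(2·7^r − 2·4^r) − 28·(2·7^{r−1} − 2·4^{r−1}) = 2·(11·7 − 28)7^{r−1} − 2·(11·4 − 28)4^{r−1} = 98·7^{r−1} − 32·4^{r−1} = 2·7^{r+1} − 2·4^{r+1}.
Hence u_n = 2·7^n − 2·4^n for every n ≥ 1, by strong induction.

u_n = 2·7^n − 2·4^n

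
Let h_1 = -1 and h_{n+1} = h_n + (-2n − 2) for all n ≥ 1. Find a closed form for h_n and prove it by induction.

Claim: h_n = -n^2 − n + 1.

Base case: h_1 = -1, and -1^2 − 1 + 1 = -1.
Assume h_k = -k^2 − k + 1.
Then h_{k+1} = h_k + (-2k − 2) = (-k^2 − k + 1) + (-2k − 2) = -k^2 − 3k − 1,
and -(k+1)^2 − (k+1) + 1 = -k^2 − 3k − 1.
Hence h_n = -n^2 − n + 1 for every n ≥ 1, by induction.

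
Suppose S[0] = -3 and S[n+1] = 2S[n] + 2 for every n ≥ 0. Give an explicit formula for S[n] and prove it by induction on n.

Claim: S[n] = -2^n − 2.

Base case: S[0] = -3, and -2^0 − 2 = -1 − 2 = -3.
Assume S[j] = -2^j − 2 for some j ≥ 0.
Then S[j+1] = 2S[j] + 2 = 2·(-2^j − 2) + 2 = -2^{j+1} − 4 + 2 = -2^{j+1} − 2.
This completes the inductive step, so S[n] = -2^n − 2 for all n ≥ 0.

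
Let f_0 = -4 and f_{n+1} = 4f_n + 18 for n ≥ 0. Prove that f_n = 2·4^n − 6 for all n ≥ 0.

Base case: f_0 = -4, and 2·4^0 − 6 = 2 − 6 = -4.
Assume f_r = 2·4^r − 6 for some r ≥ 0.
Then f_{r+1} = 4f_r + 18 = 4·(2·4^r − 6) + 18 = 8·4^r − 24 + 18 = 2·4^{r+1} − 6.
So the formula holds for r+1, and by induction f_n = 2·4^n − 6 for all n ≥ 0.

f_n = 2·4^n − 6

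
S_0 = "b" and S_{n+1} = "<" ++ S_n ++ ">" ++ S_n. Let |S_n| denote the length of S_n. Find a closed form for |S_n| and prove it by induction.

Claim: |S_n| = 3·2^n − 2.

Base case: |S_0| = 1, and 3·2^0 − 2 = 1.
Assume |S_r| = 3·2^r − 2.
Then |S_{r+1}| = 1 + |S_r| + 1 + |S_r| = 2|S_r| + 2 = 2(3·2^r − 2) + 2 = 3·2^{r+1} − 4 + 2 = 3·2^{r+1} − 2.
So the formula holds for r+1, and by induction |S_n| = 3·2^n − 2 for all n ≥ 0.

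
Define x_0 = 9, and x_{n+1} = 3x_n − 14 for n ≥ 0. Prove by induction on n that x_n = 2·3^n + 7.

Base case: x_0 = 9, and 2·3^0 + 7 = 2 + 7 = 9.
Assume x_j = 2·3^j + 7 for some j ≥ 0.
Then x_{j+1} = 3x_j − 14 = 3·(2·3^j + 7) − 14 = 6·3^j + 21 − 14 = 2·3^{j+1} + 7.
By induction, x_n = 2·3^n + 7 for all n ≥ 0.

x_n = 2·3^n + 7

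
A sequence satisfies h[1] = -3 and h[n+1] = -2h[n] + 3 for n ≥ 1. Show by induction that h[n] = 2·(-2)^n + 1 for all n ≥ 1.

Base case: h[1] = -3, and 2·(-2)^1 + 1 = -4 + 1 = -3.
Assume h[m] = 2·(-2)^m + 1 for some m ≥ 1.
Then h[m+1] = -2h[m] + 3 = -2·(2·(-2)^m + 1) + 3 = -4·(-2)^m − 2 + 3 = 2·(-2)^{m+1} + 1.
This completes the inductive step, so h[n] = 2·(-2)^n + 1 for all n ≥ 1.

h[n] = 2·(-2)^n + 1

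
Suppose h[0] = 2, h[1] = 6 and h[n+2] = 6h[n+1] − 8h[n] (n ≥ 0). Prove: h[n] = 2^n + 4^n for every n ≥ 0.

Base cases: h[0] = 2 and 2^0 + 4^0 = 2; h[1] = 6 and 2^1 + 4^1 = 6.
Assume h[i] = 2^i + 4^i for all 0 ≤ i ≤ j, where j ≥ 1.
Then h[j+1] = 6h[j] − 8h[j−1] = 6·(2^j + 4^j) − 8·(2^{j−1} + 4^{j−1}) = (6·2 − 8)2^{j−1} + (6·4 − 8)4^{j−1} = 4·2^{j−1} + 16·4^{j−1} = 2^{j+1} + 4^{j+1}.
By strong induction, h[n] = 2^n + 4^n for all n ≥ 0.

h[n] = 2^n + 4^n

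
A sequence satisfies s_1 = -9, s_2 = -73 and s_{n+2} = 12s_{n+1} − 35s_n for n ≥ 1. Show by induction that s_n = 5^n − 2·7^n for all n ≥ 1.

Base cases: s_1 = -9 and 5^1 − 2·7^1 = -9; s_2 = -73 and 5^2 − 2·7^2 = -73.
Assume s_j = 5^j − 2·7^j for all 1 ≤ j ≤ r, where r ≥ 2.
Then s_{r+1} = 12s_r − 35s_{r−1} = 12·(5^r − 2·7^r) − 35·(5^{r−1} − 2·7^{r−1}) = (12·5 − 35)5^{r−1} − 2·(12·7 − 35)7^{r−1} = 25·5^{r−1} − 98·7^{r−1} = 5^{r+1} − 2·7^{r+1}.
So the formula holds for r+1, and by strong induction s_n = 5^n − 2·7^n for all n ≥ 1.

s_n = 5^n − 2·7^n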